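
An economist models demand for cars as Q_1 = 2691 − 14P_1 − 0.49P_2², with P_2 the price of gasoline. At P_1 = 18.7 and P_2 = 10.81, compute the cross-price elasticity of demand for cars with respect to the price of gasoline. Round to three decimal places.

At P_1 = 18.7 and P_2 = 10.81: Q_1 = 2371.941.
∂Q_1/∂P_2 = -0.98P_2 = -0.98(10.81) = -10.5938.
ε = (∂Q_1/∂P_2)(P_2/Q_1) = -10.5938 × (10.81/2371.941) ≈ -0.048.

-0.048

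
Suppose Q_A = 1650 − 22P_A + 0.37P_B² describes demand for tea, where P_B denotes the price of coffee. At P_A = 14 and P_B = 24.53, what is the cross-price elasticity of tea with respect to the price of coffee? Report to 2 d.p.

At P_A = 14 and P_B = 24.53: Q_A = 1564.637.
∂Q_A/∂P_B = 0.74P_B = 0.74(24.53) = 18.1522.
ε = (∂Q_A/∂P_B)(P_B/Q_A) = 18.1522 × (24.53/1564.637) ≈ 0.28.
ε > 0: substitutes.

0.28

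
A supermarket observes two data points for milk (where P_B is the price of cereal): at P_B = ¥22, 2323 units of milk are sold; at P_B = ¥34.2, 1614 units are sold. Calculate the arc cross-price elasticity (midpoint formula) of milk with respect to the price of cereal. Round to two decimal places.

ΔQ_A = 1614 − 2323 = -709; ΔP_B = 34.2 − 22 = 12.2.
Midpoints: Q̄_A = 1968.5, P̄_B = 28.10.
ε = (ΔQ_A/Q̄_A)/(ΔP_B/P̄_B) = (-709/1968.5)/(12.2/28.10) ≈ -0.83.

-0.83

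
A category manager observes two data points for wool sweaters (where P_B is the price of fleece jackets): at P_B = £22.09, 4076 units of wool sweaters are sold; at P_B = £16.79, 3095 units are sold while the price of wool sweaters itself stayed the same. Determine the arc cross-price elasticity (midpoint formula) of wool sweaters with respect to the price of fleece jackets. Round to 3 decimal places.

ΔQ_A = 3095 − 4076 = -981; ΔP_B = 16.79 − 22.09 = -5.3.
Midpoints: Q̄_A = 3585.5, P̄_B = 19.44.
ε = (ΔQ_A/Q̄_A)/(ΔP_B/P̄_B) = (-981/3585.5)/(-5.3/19.44) ≈ 1.004.
ε > 0: wool sweaters and fleece jackets are substitutes.

1.004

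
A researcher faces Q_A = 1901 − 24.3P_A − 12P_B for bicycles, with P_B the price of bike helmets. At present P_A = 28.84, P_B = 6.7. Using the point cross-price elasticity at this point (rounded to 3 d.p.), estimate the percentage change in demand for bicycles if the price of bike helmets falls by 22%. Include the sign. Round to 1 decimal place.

1.6%

At P_A = 28.84, P_B = 6.7: Q_A = 1119.788.
∂Q_A/∂P_B = -12.
ε = (∂Q_A/∂P_B)(P_B/Q_A) = -12.0000 × 6.7/1119.788 ≈ -0.072.
%ΔQ_A ≈ ε × %ΔP_B = -0.072 × (-22%) = 1.6%.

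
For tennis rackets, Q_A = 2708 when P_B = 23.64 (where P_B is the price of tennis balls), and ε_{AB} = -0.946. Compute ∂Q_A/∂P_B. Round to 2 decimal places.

-108.37

ε = (∂Q_A/∂P_B)·(P_B/Q_A) ⇒ ∂Q_A/∂P_B = ε·Q_A/P_B = -0.946 × 2708/23.64 ≈ -108.37.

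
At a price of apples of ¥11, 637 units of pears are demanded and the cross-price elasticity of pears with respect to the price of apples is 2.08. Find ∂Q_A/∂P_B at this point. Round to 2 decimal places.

120.45

ε = (∂Q_A/∂P_B)·(P_B/Q_A) ⇒ ∂Q_A/∂P_B = ε·Q_A/P_B = 2.08 × 637/11 ≈ 120.45.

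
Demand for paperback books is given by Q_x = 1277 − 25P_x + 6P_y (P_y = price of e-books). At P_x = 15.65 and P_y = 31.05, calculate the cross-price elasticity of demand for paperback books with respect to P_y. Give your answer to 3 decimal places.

0.174

At P_x = 15.65 and P_y = 31.05: Q_x = 1072.05.
∂Q_x/∂P_y = 6.
ε = (∂Q_x/∂P_y)(P_y/Q_x) = 6 × (31.05/1072.05) ≈ 0.174.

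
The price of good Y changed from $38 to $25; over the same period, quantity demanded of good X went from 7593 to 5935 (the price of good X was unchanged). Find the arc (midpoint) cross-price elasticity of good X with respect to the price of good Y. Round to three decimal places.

0.594

ΔQ_X = 5935 − 7593 = -1658; ΔP_Y = 25 − 38 = -13.
Midpoints: Q̄_X = 6764.0, P̄_Y = 31.50.
ε = (ΔQ_X/Q̄_X)/(ΔP_Y/P̄_Y) = (-1658/6764.0)/(-13/31.50) ≈ 0.594.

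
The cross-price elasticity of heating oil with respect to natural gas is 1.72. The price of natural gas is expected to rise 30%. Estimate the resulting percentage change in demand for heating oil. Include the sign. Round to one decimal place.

51.6%

%ΔQ ≈ ε × %ΔP of natural gas = 1.72 × (30%) = 51.6%.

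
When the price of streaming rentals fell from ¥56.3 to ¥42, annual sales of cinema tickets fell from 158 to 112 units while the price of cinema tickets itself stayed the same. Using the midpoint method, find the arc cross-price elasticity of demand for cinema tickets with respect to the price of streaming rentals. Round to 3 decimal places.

ΔQ_A = 112 − 158 = -46; ΔP_B = 42 − 56.3 = -14.3.
Midpoints: Q̄_A = 135.0, P̄_B = 49.15.
ε = (ΔQ_A/Q̄_A)/(ΔP_B/P̄_B) = (-46/135.0)/(-14.3/49.15) ≈ 1.171.

1.171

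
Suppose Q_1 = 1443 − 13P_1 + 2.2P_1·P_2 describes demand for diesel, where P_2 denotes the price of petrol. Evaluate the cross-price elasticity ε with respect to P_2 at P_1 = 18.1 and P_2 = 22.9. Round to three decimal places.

0.430

At P_1 = 18.1 and P_2 = 22.9: Q_1 = 2119.578.
∂Q_1/∂P_2 = 2.2P_1 = 2.2(18.1) = 39.8200.
ε = (∂Q_1/∂P_2)(P_2/Q_1) = 39.8200 × (22.9/2119.578) ≈ 0.430.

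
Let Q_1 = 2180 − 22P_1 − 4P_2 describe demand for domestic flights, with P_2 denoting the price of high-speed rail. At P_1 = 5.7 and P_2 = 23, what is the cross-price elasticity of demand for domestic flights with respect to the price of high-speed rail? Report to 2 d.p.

At P_1 = 5.7 and P_2 = 23: Q_1 = 1962.6.
∂Q_1/∂P_2 = -4.
ε = (∂Q_1/∂P_2)(P_2/Q_1) = -4 × (23/1962.6) ≈ -0.05.
Since ε < 0, domestic flights and high-speed rail are complements.

-0.05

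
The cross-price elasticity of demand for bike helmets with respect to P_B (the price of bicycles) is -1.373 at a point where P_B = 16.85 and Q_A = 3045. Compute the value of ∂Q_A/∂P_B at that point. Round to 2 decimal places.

-248.12

ε = (∂Q_A/∂P_B)·(P_B/Q_A) ⇒ ∂Q_A/∂P_B = ε·Q_A/P_B = -1.373 × 3045/16.85 ≈ -248.12.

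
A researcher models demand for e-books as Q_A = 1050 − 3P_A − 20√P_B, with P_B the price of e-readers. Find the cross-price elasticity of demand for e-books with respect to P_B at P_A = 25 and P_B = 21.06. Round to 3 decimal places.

-0.052

At P_A = 25 and P_B = 21.06: Q_A = 883.218.
∂Q_A/∂P_B = -20/(2√P_B) = -20/(2√21.06) = -2.1791.
ε = (∂Q_A/∂P_B)(P_B/Q_A) = -2.1791 × (21.06/883.218) ≈ -0.052.
ε < 0: complements.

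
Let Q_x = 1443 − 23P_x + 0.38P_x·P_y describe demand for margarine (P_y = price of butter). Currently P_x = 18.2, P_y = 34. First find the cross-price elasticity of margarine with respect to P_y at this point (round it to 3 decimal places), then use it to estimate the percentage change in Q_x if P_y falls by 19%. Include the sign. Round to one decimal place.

-3.6%

At P_x = 18.2, P_y = 34: Q_x = 1259.544.
∂Q_x/∂P_y = 0.38P_x = 6.9160.
ε = (∂Q_x/∂P_y)(P_y/Q_x) = 6.9160 × 34/1259.544 ≈ 0.187.
%ΔQ_x ≈ ε × %ΔP_y = 0.187 × (-19%) = -3.6%.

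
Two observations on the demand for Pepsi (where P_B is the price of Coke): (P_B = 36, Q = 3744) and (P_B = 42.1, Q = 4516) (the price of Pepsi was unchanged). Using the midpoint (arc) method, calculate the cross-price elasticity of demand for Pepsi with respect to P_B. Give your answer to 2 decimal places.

ΔQ_A = 4516 − 3744 = 772; ΔP_B = 42.1 − 36 = 6.1.
Midpoints: Q̄_A = 4130.0, P̄_B = 39.05.
ε = (ΔQ_A/Q̄_A)/(ΔP_B/P̄_B) = (772/4130.0)/(6.1/39.05) ≈ 1.20.
ε > 0: Pepsi and Coke are substitutes.

1.20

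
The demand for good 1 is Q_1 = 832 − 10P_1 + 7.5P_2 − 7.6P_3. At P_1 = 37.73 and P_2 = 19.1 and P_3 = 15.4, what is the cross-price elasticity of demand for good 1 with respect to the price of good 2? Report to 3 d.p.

0.298

At P_1 = 37.73 and P_2 = 19.1 and P_3 = 15.4: Q_1 = 480.91.
∂Q_1/∂P_2 = 7.5.
ε = (∂Q_1/∂P_2)(P_2/Q_1) = 7.5 × (19.1/480.91) ≈ 0.298.
Since ε > 0, good 1 and good 2 are substitutes.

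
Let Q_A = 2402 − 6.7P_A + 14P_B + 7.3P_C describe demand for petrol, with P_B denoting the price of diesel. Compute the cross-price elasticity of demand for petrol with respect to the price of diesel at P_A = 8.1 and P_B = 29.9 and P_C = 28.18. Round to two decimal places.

0.14

At P_A = 8.1 and P_B = 29.9 and P_C = 28.18: Q_A = 2972.044.
∂Q_A/∂P_B = 14.
ε = (∂Q_A/∂P_B)(P_B/Q_A) = 14 × (29.9/2972.044) ≈ 0.14.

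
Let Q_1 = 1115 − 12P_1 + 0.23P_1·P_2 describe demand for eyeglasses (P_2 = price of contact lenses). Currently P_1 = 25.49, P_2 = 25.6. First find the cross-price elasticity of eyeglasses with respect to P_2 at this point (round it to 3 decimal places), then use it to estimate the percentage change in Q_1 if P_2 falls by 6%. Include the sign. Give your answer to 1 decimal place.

At P_1 = 25.49, P_2 = 25.6: Q_1 = 959.205.
∂Q_1/∂P_2 = 0.23P_1 = 5.8627.
ε = (∂Q_1/∂P_2)(P_2/Q_1) = 5.8627 × 25.6/959.205 ≈ 0.156.
%ΔQ_1 ≈ ε × %ΔP_2 = 0.156 × (-6%) = -0.9%.

-0.9%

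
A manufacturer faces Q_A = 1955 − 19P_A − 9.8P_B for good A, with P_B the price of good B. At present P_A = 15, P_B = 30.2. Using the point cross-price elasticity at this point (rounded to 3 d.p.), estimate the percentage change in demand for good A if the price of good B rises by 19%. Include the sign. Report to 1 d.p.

At P_A = 15, P_B = 30.2: Q_A = 1374.04.
∂Q_A/∂P_B = -9.8.
ε = (∂Q_A/∂P_B)(P_B/Q_A) = -9.8000 × 30.2/1374.04 ≈ -0.215.
%ΔQ_A ≈ ε × %ΔP_B = -0.215 × (19%) = -4.1%.

-4.1%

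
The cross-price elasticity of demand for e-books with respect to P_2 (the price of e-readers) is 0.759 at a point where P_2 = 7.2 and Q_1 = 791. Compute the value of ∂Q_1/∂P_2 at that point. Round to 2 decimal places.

ε = (∂Q_1/∂P_2)·(P_2/Q_1) ⇒ ∂Q_1/∂P_2 = ε·Q_1/P_2 = 0.759 × 791/7.2 ≈ 83.38.

83.38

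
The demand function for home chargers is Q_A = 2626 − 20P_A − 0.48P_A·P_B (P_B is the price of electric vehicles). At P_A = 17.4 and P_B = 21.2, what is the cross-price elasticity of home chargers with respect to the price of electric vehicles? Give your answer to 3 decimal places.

At P_A = 17.4 and P_B = 21.2: Q_A = 2100.938.
∂Q_A/∂P_B = -0.48P_A = -0.48(17.4) = -8.3520.
ε = (∂Q_A/∂P_B)(P_B/Q_A) = -8.3520 × (21.2/2100.938) ≈ -0.084.
ε < 0: complements.

-0.084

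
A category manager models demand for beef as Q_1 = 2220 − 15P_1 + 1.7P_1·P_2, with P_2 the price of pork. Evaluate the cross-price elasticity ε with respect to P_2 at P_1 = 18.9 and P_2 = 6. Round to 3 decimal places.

0.091

At P_1 = 18.9 and P_2 = 6: Q_1 = 2129.28.
∂Q_1/∂P_2 = 1.7P_1 = 1.7(18.9) = 32.1300.
ε = (∂Q_1/∂P_2)(P_2/Q_1) = 32.1300 × (6/2129.28) ≈ 0.091.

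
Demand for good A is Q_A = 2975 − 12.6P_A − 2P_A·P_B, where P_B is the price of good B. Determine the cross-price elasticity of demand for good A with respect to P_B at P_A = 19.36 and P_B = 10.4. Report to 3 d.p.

-0.173

At P_A = 19.36 and P_B = 10.4: Q_A = 2328.376.
∂Q_A/∂P_B = -2P_A = -2(19.36) = -38.7200.
ε = (∂Q_A/∂P_B)(P_B/Q_A) = -38.7200 × (10.4/2328.376) ≈ -0.173.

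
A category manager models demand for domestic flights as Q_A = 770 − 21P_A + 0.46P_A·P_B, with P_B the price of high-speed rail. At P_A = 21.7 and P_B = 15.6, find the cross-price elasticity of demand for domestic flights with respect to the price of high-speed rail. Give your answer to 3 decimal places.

At P_A = 21.7 and P_B = 15.6: Q_A = 470.019.
∂Q_A/∂P_B = 0.46P_A = 0.46(21.7) = 9.9820.
ε = (∂Q_A/∂P_B)(P_B/Q_A) = 9.9820 × (15.6/470.019) ≈ 0.331.

0.331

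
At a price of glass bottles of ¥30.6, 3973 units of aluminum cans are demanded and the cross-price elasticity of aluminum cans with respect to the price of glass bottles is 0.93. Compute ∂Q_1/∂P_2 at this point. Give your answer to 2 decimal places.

120.75

ε = (∂Q_1/∂P_2)·(P_2/Q_1) ⇒ ∂Q_1/∂P_2 = ε·Q_1/P_2 = 0.93 × 3973/30.6 ≈ 120.75.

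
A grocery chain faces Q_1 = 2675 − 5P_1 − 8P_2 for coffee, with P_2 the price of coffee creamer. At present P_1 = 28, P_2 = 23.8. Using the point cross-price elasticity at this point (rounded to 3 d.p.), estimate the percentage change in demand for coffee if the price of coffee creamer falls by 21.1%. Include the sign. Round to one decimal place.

1.7%

At P_1 = 28, P_2 = 23.8: Q_1 = 2344.6.
∂Q_1/∂P_2 = -8.
ε = (∂Q_1/∂P_2)(P_2/Q_1) = -8.0000 × 23.8/2344.6 ≈ -0.081.
%ΔQ_1 ≈ ε × %ΔP_2 = -0.081 × (-21.1%) = 1.7%.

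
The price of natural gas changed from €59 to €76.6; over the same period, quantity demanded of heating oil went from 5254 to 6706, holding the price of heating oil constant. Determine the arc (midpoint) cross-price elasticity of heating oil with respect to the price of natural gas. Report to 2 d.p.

0.94

ΔQ_A = 6706 − 5254 = 1452; ΔP_B = 76.6 − 59 = 17.6.
Midpoints: Q̄_A = 5980.0, P̄_B = 67.80.
ε = (ΔQ_A/Q̄_A)/(ΔP_B/P̄_B) = (1452/5980.0)/(17.6/67.80) ≈ 0.94.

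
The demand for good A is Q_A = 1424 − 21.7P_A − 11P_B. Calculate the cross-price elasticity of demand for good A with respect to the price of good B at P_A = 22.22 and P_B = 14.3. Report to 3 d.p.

-0.201

At P_A = 22.22 and P_B = 14.3: Q_A = 784.526.
∂Q_A/∂P_B = -11.
ε = (∂Q_A/∂P_B)(P_B/Q_A) = -11 × (14.3/784.526) ≈ -0.201.
Since ε < 0, good A and good B are complements.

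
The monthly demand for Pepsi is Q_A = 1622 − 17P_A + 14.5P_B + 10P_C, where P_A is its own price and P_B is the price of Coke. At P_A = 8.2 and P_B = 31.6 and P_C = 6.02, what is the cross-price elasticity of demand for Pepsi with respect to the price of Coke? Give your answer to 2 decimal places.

At P_A = 8.2 and P_B = 31.6 and P_C = 6.02: Q_A = 2001.
∂Q_A/∂P_B = 14.5.
ε = (∂Q_A/∂P_B)(P_B/Q_A) = 14.5 × (31.6/2001) ≈ 0.23.

0.23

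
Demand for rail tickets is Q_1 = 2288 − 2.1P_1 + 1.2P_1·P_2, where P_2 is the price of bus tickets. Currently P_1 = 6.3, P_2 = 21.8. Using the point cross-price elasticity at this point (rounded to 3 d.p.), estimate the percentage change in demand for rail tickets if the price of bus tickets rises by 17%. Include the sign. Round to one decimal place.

1.2%

At P_1 = 6.3, P_2 = 21.8: Q_1 = 2439.578.
∂Q_1/∂P_2 = 1.2P_1 = 7.5600.
ε = (∂Q_1/∂P_2)(P_2/Q_1) = 7.5600 × 21.8/2439.578 ≈ 0.068.
%ΔQ_1 ≈ ε × %ΔP_2 = 0.068 × (17%) = 1.2%.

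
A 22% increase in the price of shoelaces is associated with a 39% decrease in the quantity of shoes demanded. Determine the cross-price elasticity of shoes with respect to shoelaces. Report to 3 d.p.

-1.773

ε = (%ΔQ of shoes) / (%ΔP of shoelaces) = (-39%) / (22%) ≈ -1.773.
Negative cross-price elasticity: complements.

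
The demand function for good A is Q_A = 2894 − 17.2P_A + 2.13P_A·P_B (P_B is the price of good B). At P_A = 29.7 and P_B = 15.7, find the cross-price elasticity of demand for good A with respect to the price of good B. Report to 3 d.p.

At P_A = 29.7 and P_B = 15.7: Q_A = 3376.358.
∂Q_A/∂P_B = 2.13P_A = 2.13(29.7) = 63.2610.
ε = (∂Q_A/∂P_B)(P_B/Q_A) = 63.2610 × (15.7/3376.358) ≈ 0.294.
ε > 0: substitutes.

0.294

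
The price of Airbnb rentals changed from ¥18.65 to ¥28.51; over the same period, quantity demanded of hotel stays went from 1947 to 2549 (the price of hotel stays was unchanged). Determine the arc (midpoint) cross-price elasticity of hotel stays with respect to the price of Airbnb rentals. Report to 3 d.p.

ΔQ_A = 2549 − 1947 = 602; ΔP_B = 28.51 − 18.65 = 9.86.
Midpoints: Q̄_A = 2248.0, P̄_B = 23.58.
ε = (ΔQ_A/Q̄_A)/(ΔP_B/P̄_B) = (602/2248.0)/(9.86/23.58) ≈ 0.640.
ε > 0: hotel stays and Airbnb rentals are substitutes.

0.640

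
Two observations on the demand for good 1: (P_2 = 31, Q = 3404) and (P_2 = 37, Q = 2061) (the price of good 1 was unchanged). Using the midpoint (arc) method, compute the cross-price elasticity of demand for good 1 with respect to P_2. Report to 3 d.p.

-2.785

ΔQ_1 = 2061 − 3404 = -1343; ΔP_2 = 37 − 31 = 6.
Midpoints: Q̄_1 = 2732.5, P̄_2 = 34.00.
ε = (ΔQ_1/Q̄_1)/(ΔP_2/P̄_2) = (-1343/2732.5)/(6/34.00) ≈ -2.785.
ε < 0: good 1 and good 2 are complements.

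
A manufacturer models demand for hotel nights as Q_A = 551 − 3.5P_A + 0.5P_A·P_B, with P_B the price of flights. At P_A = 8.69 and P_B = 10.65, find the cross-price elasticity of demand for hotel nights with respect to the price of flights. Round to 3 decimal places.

0.082

At P_A = 8.69 and P_B = 10.65: Q_A = 566.859.
∂Q_A/∂P_B = 0.5P_A = 0.5(8.69) = 4.3450.
ε = (∂Q_A/∂P_B)(P_B/Q_A) = 4.3450 × (10.65/566.859) ≈ 0.082.
ε > 0: substitutes.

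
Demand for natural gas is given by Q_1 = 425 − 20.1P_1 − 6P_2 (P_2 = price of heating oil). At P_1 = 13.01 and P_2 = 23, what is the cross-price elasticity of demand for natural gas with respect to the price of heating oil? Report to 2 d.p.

At P_1 = 13.01 and P_2 = 23: Q_1 = 25.499.
∂Q_1/∂P_2 = -6.
ε = (∂Q_1/∂P_2)(P_2/Q_1) = -6 × (23/25.499) ≈ -5.41.

-5.41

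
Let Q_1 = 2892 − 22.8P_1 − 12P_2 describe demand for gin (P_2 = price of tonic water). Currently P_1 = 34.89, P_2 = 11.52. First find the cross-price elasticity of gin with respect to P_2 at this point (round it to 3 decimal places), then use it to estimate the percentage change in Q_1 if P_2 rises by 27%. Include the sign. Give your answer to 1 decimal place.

-1.9%

At P_1 = 34.89, P_2 = 11.52: Q_1 = 1958.268.
∂Q_1/∂P_2 = -12.
ε = (∂Q_1/∂P_2)(P_2/Q_1) = -12.0000 × 11.52/1958.268 ≈ -0.071.
%ΔQ_1 ≈ ε × %ΔP_2 = -0.071 × (27%) = -1.9%.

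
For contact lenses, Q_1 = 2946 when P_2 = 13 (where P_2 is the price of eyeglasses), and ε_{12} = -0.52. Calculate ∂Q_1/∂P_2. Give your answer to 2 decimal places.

ε = (∂Q_1/∂P_2)·(P_2/Q_1) ⇒ ∂Q_1/∂P_2 = ε·Q_1/P_2 = -0.52 × 2946/13 ≈ -117.84.

-117.84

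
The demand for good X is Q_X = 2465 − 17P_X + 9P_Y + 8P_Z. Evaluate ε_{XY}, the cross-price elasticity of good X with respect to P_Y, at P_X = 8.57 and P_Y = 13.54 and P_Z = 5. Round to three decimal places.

0.049

At P_X = 8.57 and P_Y = 13.54 and P_Z = 5: Q_X = 2481.17.
∂Q_X/∂P_Y = 9.
ε = (∂Q_X/∂P_Y)(P_Y/Q_X) = 9 × (13.54/2481.17) ≈ 0.049.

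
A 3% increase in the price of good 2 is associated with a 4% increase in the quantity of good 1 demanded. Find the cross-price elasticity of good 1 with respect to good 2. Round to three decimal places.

ε = (%ΔQ of good 1) / (%ΔP of good 2) = (4%) / (3%) ≈ 1.333.
Positive cross-price elasticity: substitutes.

1.333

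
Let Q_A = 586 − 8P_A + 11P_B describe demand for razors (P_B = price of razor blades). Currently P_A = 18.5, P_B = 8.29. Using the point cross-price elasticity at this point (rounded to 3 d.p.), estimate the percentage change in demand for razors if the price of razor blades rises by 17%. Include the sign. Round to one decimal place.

At P_A = 18.5, P_B = 8.29: Q_A = 529.19.
∂Q_A/∂P_B = 11.
ε = (∂Q_A/∂P_B)(P_B/Q_A) = 11.0000 × 8.29/529.19 ≈ 0.172.
%ΔQ_A ≈ ε × %ΔP_B = 0.172 × (17%) = 2.9%.

2.9%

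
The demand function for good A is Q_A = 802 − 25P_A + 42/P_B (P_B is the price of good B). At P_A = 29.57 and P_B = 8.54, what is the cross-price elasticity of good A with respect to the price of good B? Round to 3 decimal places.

At P_A = 29.57 and P_B = 8.54: Q_A = 67.668.
∂Q_A/∂P_B = −42/P_B² = -0.5759.
ε = (∂Q_A/∂P_B)(P_B/Q_A) = -0.5759 × (8.54/67.668) ≈ -0.073.
ε < 0: complements.

-0.073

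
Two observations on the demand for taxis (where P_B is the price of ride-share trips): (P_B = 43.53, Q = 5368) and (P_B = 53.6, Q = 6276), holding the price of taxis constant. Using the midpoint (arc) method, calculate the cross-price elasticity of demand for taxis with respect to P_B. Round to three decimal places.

0.752

ΔQ_A = 6276 − 5368 = 908; ΔP_B = 53.6 − 43.53 = 10.07.
Midpoints: Q̄_A = 5822.0, P̄_B = 48.56.
ε = (ΔQ_A/Q̄_A)/(ΔP_B/P̄_B) = (908/5822.0)/(10.07/48.56) ≈ 0.752.
ε > 0: taxis and ride-share trips are substitutes.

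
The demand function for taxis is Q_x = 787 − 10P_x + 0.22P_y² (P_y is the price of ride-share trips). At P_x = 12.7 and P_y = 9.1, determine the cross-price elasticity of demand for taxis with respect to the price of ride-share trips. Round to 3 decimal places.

0.054

At P_x = 12.7 and P_y = 9.1: Q_x = 678.218.
∂Q_x/∂P_y = 0.44P_y = 0.44(9.1) = 4.0040.
ε = (∂Q_x/∂P_y)(P_y/Q_x) = 4.0040 × (9.1/678.218) ≈ 0.054.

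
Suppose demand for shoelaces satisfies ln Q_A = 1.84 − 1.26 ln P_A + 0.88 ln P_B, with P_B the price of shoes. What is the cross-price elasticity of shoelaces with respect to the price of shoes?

In a log-linear (constant-elasticity) demand function, the coefficient on ln P_B is the cross-price elasticity.
ε = 0.88. Positive, so shoelaces and shoes are substitutes.

0.88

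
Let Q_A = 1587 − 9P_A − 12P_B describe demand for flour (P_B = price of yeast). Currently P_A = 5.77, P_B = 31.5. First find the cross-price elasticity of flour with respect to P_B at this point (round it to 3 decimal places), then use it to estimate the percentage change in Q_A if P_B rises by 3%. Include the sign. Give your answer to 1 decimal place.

At P_A = 5.77, P_B = 31.5: Q_A = 1157.07.
∂Q_A/∂P_B = -12.
ε = (∂Q_A/∂P_B)(P_B/Q_A) = -12.0000 × 31.5/1157.07 ≈ -0.327.
%ΔQ_A ≈ ε × %ΔP_B = -0.327 × (3%) = -1.0%.

-1.0%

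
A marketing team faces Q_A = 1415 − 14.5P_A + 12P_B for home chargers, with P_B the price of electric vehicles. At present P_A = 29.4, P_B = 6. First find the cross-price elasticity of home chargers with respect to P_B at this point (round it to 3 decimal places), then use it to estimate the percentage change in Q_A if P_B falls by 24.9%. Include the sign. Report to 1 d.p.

-1.7%

At P_A = 29.4, P_B = 6: Q_A = 1060.7.
∂Q_A/∂P_B = 12.
ε = (∂Q_A/∂P_B)(P_B/Q_A) = 12.0000 × 6/1060.7 ≈ 0.068.
%ΔQ_A ≈ ε × %ΔP_B = 0.068 × (-24.9%) = -1.7%.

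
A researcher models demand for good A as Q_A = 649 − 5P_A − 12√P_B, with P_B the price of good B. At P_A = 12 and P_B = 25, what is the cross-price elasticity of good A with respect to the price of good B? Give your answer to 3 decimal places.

-0.057

At P_A = 12 and P_B = 25: Q_A = 529.
∂Q_A/∂P_B = -12/(2√P_B) = -12/(2√25) = -1.2000.
ε = (∂Q_A/∂P_B)(P_B/Q_A) = -1.2000 × (25/529) ≈ -0.057.
ε < 0: complements.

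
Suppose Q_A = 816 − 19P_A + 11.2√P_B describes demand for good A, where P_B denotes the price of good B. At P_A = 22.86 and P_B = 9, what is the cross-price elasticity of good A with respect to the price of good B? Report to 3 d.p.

0.040

At P_A = 22.86 and P_B = 9: Q_A = 415.26.
∂Q_A/∂P_B = 11.2/(2√P_B) = 11.2/(2√9) = 1.8667.
ε = (∂Q_A/∂P_B)(P_B/Q_A) = 1.8667 × (9/415.26) ≈ 0.040.
ε > 0: substitutes.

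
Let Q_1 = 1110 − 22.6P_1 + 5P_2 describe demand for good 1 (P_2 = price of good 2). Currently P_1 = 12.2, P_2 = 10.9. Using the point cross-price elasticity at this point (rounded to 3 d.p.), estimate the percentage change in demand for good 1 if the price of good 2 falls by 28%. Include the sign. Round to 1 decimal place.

-1.7%

At P_1 = 12.2, P_2 = 10.9: Q_1 = 888.78.
∂Q_1/∂P_2 = 5.
ε = (∂Q_1/∂P_2)(P_2/Q_1) = 5.0000 × 10.9/888.78 ≈ 0.061.
%ΔQ_1 ≈ ε × %ΔP_2 = 0.061 × (-28%) = -1.7%.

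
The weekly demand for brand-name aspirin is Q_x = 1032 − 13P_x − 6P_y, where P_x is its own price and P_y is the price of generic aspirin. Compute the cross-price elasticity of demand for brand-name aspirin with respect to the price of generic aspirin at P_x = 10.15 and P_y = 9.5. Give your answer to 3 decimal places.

At P_x = 10.15 and P_y = 9.5: Q_x = 843.05.
∂Q_x/∂P_y = -6.
ε = (∂Q_x/∂P_y)(P_y/Q_x) = -6 × (9.5/843.05) ≈ -0.068.

-0.068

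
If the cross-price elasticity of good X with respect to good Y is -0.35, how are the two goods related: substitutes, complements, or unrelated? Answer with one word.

complements

ε = -0.35 < 0, so a higher price of good Y lowers demand for good X: complements.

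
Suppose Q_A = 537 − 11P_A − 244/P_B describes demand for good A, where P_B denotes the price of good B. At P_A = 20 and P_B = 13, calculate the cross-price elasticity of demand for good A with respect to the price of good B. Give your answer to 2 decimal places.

0.06

At P_A = 20 and P_B = 13: Q_A = 298.231.
∂Q_A/∂P_B = 244/P_B² = 1.4438.
ε = (∂Q_A/∂P_B)(P_B/Q_A) = 1.4438 × (13/298.231) ≈ 0.06.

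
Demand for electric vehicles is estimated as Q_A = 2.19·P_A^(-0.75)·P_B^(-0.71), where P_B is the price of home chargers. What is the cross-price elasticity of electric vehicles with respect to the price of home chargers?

-0.71

In a log-linear (constant-elasticity) demand function, the coefficient on the exponent of P_B is the cross-price elasticity.
ε = -0.71. Negative, so electric vehicles and home chargers are complements.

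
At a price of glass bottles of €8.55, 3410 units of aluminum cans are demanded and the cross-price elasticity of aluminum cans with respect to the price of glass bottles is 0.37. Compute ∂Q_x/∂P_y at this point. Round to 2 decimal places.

ε = (∂Q_x/∂P_y)·(P_y/Q_x) ⇒ ∂Q_x/∂P_y = ε·Q_x/P_y = 0.37 × 3410/8.55 ≈ 147.57.

147.57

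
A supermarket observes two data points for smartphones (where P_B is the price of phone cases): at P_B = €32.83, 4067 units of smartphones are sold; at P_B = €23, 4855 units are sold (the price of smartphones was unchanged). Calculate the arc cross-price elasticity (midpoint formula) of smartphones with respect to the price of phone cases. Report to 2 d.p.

-0.50

ΔQ_A = 4855 − 4067 = 788; ΔP_B = 23 − 32.83 = -9.83.
Midpoints: Q̄_A = 4461.0, P̄_B = 27.91.
ε = (ΔQ_A/Q̄_A)/(ΔP_B/P̄_B) = (788/4461.0)/(-9.83/27.91) ≈ -0.50.
ε < 0: smartphones and phone cases are complements.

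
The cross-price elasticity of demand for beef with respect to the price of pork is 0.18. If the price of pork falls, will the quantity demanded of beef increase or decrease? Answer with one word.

ε > 0 and the price of pork falls, so the quantity of beef moves in the same direction: it decreases.

decrease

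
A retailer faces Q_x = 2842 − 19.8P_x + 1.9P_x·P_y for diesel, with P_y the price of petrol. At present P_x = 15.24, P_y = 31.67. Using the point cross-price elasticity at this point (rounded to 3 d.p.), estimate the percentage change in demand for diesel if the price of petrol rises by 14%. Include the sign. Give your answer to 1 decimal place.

At P_x = 15.24, P_y = 31.67: Q_x = 3457.285.
∂Q_x/∂P_y = 1.9P_x = 28.9560.
ε = (∂Q_x/∂P_y)(P_y/Q_x) = 28.9560 × 31.67/3457.285 ≈ 0.265.
%ΔQ_x ≈ ε × %ΔP_y = 0.265 × (14%) = 3.7%.

3.7%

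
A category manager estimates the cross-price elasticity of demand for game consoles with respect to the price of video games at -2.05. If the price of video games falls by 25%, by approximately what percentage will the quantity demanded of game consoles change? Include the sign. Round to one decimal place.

51.3%

%ΔQ ≈ ε × %ΔP of video games = -2.05 × (-25%) = 51.3%.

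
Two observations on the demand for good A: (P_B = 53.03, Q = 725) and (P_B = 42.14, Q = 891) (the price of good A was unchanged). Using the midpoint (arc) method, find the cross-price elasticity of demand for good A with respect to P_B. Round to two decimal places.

-0.90

ΔQ_A = 891 − 725 = 166; ΔP_B = 42.14 − 53.03 = -10.89.
Midpoints: Q̄_A = 808.0, P̄_B = 47.59.
ε = (ΔQ_A/Q̄_A)/(ΔP_B/P̄_B) = (166/808.0)/(-10.89/47.59) ≈ -0.90.
ε < 0: good A and good B are complements.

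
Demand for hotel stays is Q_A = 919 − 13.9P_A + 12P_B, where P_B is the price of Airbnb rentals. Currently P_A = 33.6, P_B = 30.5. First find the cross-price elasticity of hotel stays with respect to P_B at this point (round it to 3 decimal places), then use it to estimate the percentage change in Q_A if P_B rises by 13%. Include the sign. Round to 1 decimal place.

At P_A = 33.6, P_B = 30.5: Q_A = 817.96.
∂Q_A/∂P_B = 12.
ε = (∂Q_A/∂P_B)(P_B/Q_A) = 12.0000 × 30.5/817.96 ≈ 0.447.
%ΔQ_A ≈ ε × %ΔP_B = 0.447 × (13%) = 5.8%.

5.8%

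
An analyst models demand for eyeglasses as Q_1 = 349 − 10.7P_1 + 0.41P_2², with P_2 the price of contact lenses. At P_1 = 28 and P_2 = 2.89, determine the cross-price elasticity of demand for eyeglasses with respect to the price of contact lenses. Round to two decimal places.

0.13

At P_1 = 28 and P_2 = 2.89: Q_1 = 52.824.
∂Q_1/∂P_2 = 0.82P_2 = 0.82(2.89) = 2.3698.
ε = (∂Q_1/∂P_2)(P_2/Q_1) = 2.3698 × (2.89/52.824) ≈ 0.13.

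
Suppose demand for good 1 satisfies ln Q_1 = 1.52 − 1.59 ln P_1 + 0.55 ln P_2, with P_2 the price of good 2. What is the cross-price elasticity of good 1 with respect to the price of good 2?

In a log-linear (constant-elasticity) demand function, the coefficient on ln P_2 is the cross-price elasticity.
ε = 0.55. Positive, so good 1 and good 2 are substitutes.

0.55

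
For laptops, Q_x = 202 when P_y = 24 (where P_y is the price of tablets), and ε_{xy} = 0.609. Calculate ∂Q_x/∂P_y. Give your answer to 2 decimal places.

ε = (∂Q_x/∂P_y)·(P_y/Q_x) ⇒ ∂Q_x/∂P_y = ε·Q_x/P_y = 0.609 × 202/24 ≈ 5.13.

5.13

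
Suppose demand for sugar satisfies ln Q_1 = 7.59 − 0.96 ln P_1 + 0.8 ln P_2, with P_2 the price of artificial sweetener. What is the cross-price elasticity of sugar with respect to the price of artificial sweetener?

0.80

In a log-linear (constant-elasticity) demand function, the coefficient on ln P_2 is the cross-price elasticity.
ε = 0.80. Positive, so sugar and artificial sweetener are substitutes.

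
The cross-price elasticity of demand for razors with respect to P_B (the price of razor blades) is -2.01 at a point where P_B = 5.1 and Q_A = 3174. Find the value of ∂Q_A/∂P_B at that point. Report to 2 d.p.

ε = (∂Q_A/∂P_B)·(P_B/Q_A) ⇒ ∂Q_A/∂P_B = ε·Q_A/P_B = -2.01 × 3174/5.1 ≈ -1250.93.

-1250.93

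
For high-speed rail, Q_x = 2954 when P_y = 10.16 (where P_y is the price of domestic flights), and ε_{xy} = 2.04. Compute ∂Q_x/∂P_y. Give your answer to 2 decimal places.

ε = (∂Q_x/∂P_y)·(P_y/Q_x) ⇒ ∂Q_x/∂P_y = ε·Q_x/P_y = 2.04 × 2954/10.16 ≈ 593.13.

593.13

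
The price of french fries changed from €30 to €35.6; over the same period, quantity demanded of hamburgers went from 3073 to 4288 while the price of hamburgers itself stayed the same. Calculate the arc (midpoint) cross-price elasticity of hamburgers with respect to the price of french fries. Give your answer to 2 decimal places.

ΔQ_A = 4288 − 3073 = 1215; ΔP_B = 35.6 − 30 = 5.6.
Midpoints: Q̄_A = 3680.5, P̄_B = 32.80.
ε = (ΔQ_A/Q̄_A)/(ΔP_B/P̄_B) = (1215/3680.5)/(5.6/32.80) ≈ 1.93.
ε > 0: hamburgers and french fries are substitutes.

1.93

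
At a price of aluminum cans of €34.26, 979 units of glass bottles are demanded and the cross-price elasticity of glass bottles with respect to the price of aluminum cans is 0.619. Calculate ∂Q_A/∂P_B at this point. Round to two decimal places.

17.69

ε = (∂Q_A/∂P_B)·(P_B/Q_A) ⇒ ∂Q_A/∂P_B = ε·Q_A/P_B = 0.619 × 979/34.26 ≈ 17.69.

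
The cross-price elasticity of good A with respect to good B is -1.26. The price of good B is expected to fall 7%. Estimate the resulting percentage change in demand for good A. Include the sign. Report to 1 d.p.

8.8%

%ΔQ ≈ ε × %ΔP of good B = -1.26 × (-7%) = 8.8%.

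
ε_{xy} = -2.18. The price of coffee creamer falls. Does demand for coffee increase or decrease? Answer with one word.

increase

ε < 0 and the price of coffee creamer falls, so the quantity of coffee moves in the opposite direction: it increases.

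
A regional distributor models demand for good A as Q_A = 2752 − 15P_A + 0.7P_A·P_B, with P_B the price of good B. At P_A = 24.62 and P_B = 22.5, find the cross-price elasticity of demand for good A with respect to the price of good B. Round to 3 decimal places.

At P_A = 24.62 and P_B = 22.5: Q_A = 2770.465.
∂Q_A/∂P_B = 0.7P_A = 0.7(24.62) = 17.2340.
ε = (∂Q_A/∂P_B)(P_B/Q_A) = 17.2340 × (22.5/2770.465) ≈ 0.140.

0.140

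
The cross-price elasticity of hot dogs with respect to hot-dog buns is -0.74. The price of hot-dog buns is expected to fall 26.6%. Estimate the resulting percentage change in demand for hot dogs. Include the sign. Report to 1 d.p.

19.7%

%ΔQ ≈ ε × %ΔP of hot-dog buns = -0.74 × (-26.6%) = 19.7%.
Demand for hot dogs rises by about 19.7%.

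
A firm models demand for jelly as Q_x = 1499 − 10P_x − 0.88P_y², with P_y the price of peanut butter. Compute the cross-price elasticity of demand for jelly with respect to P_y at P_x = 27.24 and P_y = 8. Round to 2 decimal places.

-0.10

At P_x = 27.24 and P_y = 8: Q_x = 1170.28.
∂Q_x/∂P_y = -1.76P_y = -1.76(8) = -14.0800.
ε = (∂Q_x/∂P_y)(P_y/Q_x) = -14.0800 × (8/1170.28) ≈ -0.10.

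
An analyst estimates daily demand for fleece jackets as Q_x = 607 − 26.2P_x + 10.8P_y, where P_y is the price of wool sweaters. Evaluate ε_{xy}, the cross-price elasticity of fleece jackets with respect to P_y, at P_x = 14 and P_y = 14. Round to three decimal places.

At P_x = 14 and P_y = 14: Q_x = 391.4.
∂Q_x/∂P_y = 10.8.
ε = (∂Q_x/∂P_y)(P_y/Q_x) = 10.8 × (14/391.4) ≈ 0.386.

0.386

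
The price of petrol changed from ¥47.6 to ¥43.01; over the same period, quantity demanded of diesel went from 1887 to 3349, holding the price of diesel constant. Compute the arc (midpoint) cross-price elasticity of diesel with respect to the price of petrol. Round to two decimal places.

ΔQ_A = 3349 − 1887 = 1462; ΔP_B = 43.01 − 47.6 = -4.59.
Midpoints: Q̄_A = 2618.0, P̄_B = 45.30.
ε = (ΔQ_A/Q̄_A)/(ΔP_B/P̄_B) = (1462/2618.0)/(-4.59/45.30) ≈ -5.51.

-5.51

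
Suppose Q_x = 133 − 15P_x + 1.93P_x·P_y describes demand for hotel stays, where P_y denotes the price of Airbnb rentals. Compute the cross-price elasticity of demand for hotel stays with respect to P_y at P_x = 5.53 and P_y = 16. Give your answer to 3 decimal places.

0.773

At P_x = 5.53 and P_y = 16: Q_x = 220.816.
∂Q_x/∂P_y = 1.93P_x = 1.93(5.53) = 10.6729.
ε = (∂Q_x/∂P_y)(P_y/Q_x) = 10.6729 × (16/220.816) ≈ 0.773.
ε > 0: substitutes.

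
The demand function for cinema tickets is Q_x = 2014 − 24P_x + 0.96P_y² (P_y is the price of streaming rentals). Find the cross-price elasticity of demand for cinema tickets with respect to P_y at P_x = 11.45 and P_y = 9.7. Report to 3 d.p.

At P_x = 11.45 and P_y = 9.7: Q_x = 1829.526.
∂Q_x/∂P_y = 1.92P_y = 1.92(9.7) = 18.6240.
ε = (∂Q_x/∂P_y)(P_y/Q_x) = 18.6240 × (9.7/1829.526) ≈ 0.099.

0.099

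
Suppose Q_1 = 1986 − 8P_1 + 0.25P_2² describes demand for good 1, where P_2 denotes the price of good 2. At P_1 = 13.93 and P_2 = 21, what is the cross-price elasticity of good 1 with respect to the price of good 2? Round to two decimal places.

0.11

At P_1 = 13.93 and P_2 = 21: Q_1 = 1984.81.
∂Q_1/∂P_2 = 0.5P_2 = 0.5(21) = 10.5000.
ε = (∂Q_1/∂P_2)(P_2/Q_1) = 10.5000 × (21/1984.81) ≈ 0.11.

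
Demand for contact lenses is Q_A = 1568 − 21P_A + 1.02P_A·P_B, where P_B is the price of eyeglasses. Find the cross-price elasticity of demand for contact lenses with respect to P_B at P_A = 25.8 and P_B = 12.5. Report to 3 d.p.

At P_A = 25.8 and P_B = 12.5: Q_A = 1355.15.
∂Q_A/∂P_B = 1.02P_A = 1.02(25.8) = 26.3160.
ε = (∂Q_A/∂P_B)(P_B/Q_A) = 26.3160 × (12.5/1355.15) ≈ 0.243.
ε > 0: substitutes.

0.243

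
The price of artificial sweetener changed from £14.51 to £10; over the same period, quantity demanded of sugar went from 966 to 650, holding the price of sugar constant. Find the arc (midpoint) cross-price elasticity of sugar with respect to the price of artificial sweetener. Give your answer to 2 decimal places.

1.06

ΔQ_A = 650 − 966 = -316; ΔP_B = 10 − 14.51 = -4.51.
Midpoints: Q̄_A = 808.0, P̄_B = 12.25.
ε = (ΔQ_A/Q̄_A)/(ΔP_B/P̄_B) = (-316/808.0)/(-4.51/12.25) ≈ 1.06.
ε > 0: sugar and artificial sweetener are substitutes.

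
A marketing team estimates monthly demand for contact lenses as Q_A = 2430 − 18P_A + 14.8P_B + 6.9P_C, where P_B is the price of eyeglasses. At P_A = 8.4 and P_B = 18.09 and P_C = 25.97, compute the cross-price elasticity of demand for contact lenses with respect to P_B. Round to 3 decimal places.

0.098

At P_A = 8.4 and P_B = 18.09 and P_C = 25.97: Q_A = 2725.725.
∂Q_A/∂P_B = 14.8.
ε = (∂Q_A/∂P_B)(P_B/Q_A) = 14.8 × (18.09/2725.725) ≈ 0.098.
Since ε > 0, contact lenses and eyeglasses are substitutes.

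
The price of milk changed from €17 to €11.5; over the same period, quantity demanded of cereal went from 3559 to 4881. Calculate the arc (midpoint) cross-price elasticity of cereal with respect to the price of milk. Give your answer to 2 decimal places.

-0.81

ΔQ_A = 4881 − 3559 = 1322; ΔP_B = 11.5 − 17 = -5.5.
Midpoints: Q̄_A = 4220.0, P̄_B = 14.25.
ε = (ΔQ_A/Q̄_A)/(ΔP_B/P̄_B) = (1322/4220.0)/(-5.5/14.25) ≈ -0.81.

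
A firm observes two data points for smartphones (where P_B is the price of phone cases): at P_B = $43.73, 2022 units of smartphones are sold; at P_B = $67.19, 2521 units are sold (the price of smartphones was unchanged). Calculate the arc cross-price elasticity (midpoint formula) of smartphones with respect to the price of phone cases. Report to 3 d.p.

ΔQ_A = 2521 − 2022 = 499; ΔP_B = 67.19 − 43.73 = 23.46.
Midpoints: Q̄_A = 2271.5, P̄_B = 55.46.
ε = (ΔQ_A/Q̄_A)/(ΔP_B/P̄_B) = (499/2271.5)/(23.46/55.46) ≈ 0.519.
ε > 0: smartphones and phone cases are substitutes.

0.519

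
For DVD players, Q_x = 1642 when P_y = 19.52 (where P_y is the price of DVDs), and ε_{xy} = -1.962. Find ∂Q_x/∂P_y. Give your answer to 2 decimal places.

ε = (∂Q_x/∂P_y)·(P_y/Q_x) ⇒ ∂Q_x/∂P_y = ε·Q_x/P_y = -1.962 × 1642/19.52 ≈ -165.04.

-165.04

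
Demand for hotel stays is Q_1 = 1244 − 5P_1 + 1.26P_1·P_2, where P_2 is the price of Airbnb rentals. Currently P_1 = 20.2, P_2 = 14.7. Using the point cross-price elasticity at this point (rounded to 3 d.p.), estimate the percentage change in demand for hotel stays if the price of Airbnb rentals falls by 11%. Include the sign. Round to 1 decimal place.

At P_1 = 20.2, P_2 = 14.7: Q_1 = 1517.144.
∂Q_1/∂P_2 = 1.26P_1 = 25.4520.
ε = (∂Q_1/∂P_2)(P_2/Q_1) = 25.4520 × 14.7/1517.144 ≈ 0.247.
%ΔQ_1 ≈ ε × %ΔP_2 = 0.247 × (-11%) = -2.7%.

-2.7%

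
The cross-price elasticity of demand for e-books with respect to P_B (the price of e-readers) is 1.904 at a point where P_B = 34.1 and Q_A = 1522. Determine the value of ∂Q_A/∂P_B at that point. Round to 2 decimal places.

ε = (∂Q_A/∂P_B)·(P_B/Q_A) ⇒ ∂Q_A/∂P_B = ε·Q_A/P_B = 1.904 × 1522/34.1 ≈ 84.98.

84.98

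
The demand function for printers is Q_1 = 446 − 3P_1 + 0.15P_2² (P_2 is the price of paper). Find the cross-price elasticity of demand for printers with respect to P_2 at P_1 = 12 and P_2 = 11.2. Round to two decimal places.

0.09

At P_1 = 12 and P_2 = 11.2: Q_1 = 428.816.
∂Q_1/∂P_2 = 0.3P_2 = 0.3(11.2) = 3.3600.
ε = (∂Q_1/∂P_2)(P_2/Q_1) = 3.3600 × (11.2/428.816) ≈ 0.09.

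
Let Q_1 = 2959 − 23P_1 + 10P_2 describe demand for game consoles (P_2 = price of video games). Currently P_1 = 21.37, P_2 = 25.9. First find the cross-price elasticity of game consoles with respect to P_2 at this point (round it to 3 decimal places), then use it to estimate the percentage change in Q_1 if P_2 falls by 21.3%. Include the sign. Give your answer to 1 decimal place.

-2.0%

At P_1 = 21.37, P_2 = 25.9: Q_1 = 2726.49.
∂Q_1/∂P_2 = 10.
ε = (∂Q_1/∂P_2)(P_2/Q_1) = 10.0000 × 25.9/2726.49 ≈ 0.095.
%ΔQ_1 ≈ ε × %ΔP_2 = 0.095 × (-21.3%) = -2.0%.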